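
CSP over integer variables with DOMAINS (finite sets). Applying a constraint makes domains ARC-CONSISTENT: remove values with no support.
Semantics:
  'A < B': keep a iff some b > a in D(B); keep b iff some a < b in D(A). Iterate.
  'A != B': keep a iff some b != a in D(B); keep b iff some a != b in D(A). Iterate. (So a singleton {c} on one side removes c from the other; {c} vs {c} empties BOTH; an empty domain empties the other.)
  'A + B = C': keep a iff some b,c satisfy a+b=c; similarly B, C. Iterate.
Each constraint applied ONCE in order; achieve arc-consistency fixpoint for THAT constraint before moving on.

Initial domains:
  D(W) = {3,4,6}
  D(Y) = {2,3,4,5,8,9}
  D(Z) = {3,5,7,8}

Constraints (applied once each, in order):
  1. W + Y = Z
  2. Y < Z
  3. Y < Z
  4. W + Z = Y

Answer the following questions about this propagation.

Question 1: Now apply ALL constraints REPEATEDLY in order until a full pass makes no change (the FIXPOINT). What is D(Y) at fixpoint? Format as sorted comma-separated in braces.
Answer: {}

Derivation:
pass 0 (initial): D(Y)={2,3,4,5,8,9}
pass 1: W {3,4,6}->{}; Y {2,3,4,5,8,9}->{}; Z {3,5,7,8}->{}
pass 2: no change
Fixpoint after 2 passes: D(Y) = {}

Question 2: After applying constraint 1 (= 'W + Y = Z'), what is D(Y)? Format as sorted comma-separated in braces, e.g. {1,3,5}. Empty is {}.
Constraint 1 (W + Y = Z) on D(W)={3,4,6} D(Y)={2,3,4,5,8,9} D(Z)={3,5,7,8}: Y {2,3,4,5,8,9}->{2,3,4,5}; Z {3,5,7,8}->{5,7,8}
So after constraint 1: D(Y) = {2,3,4,5}

Answer: {2,3,4,5}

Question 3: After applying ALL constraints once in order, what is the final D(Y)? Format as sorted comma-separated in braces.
Constraint 1 (W + Y = Z) on D(W)={3,4,6} D(Y)={2,3,4,5,8,9} D(Z)={3,5,7,8}: Y {2,3,4,5,8,9}->{2,3,4,5}; Z {3,5,7,8}->{5,7,8}
Constraint 2 (Y < Z) on D(Y)={2,3,4,5} D(Z)={5,7,8}: no change
Constraint 3 (Y < Z) on D(Y)={2,3,4,5} D(Z)={5,7,8}: no change
Constraint 4 (W + Z = Y) on D(W)={3,4,6} D(Z)={5,7,8} D(Y)={2,3,4,5}: W {3,4,6}->{}; Z {5,7,8}->{}; Y {2,3,4,5}->{}
So after all 4 constraints: D(Y) = {}

Answer: {}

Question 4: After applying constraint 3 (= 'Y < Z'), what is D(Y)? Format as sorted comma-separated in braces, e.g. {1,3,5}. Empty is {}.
Answer: {2,3,4,5}

Derivation:
Constraint 1 (W + Y = Z) on D(W)={3,4,6} D(Y)={2,3,4,5,8,9} D(Z)={3,5,7,8}: Y {2,3,4,5,8,9}->{2,3,4,5}; Z {3,5,7,8}->{5,7,8}
Constraint 2 (Y < Z) on D(Y)={2,3,4,5} D(Z)={5,7,8}: no change
Constraint 3 (Y < Z) on D(Y)={2,3,4,5} D(Z)={5,7,8}: no change
So after constraint 3: D(Y) = {2,3,4,5}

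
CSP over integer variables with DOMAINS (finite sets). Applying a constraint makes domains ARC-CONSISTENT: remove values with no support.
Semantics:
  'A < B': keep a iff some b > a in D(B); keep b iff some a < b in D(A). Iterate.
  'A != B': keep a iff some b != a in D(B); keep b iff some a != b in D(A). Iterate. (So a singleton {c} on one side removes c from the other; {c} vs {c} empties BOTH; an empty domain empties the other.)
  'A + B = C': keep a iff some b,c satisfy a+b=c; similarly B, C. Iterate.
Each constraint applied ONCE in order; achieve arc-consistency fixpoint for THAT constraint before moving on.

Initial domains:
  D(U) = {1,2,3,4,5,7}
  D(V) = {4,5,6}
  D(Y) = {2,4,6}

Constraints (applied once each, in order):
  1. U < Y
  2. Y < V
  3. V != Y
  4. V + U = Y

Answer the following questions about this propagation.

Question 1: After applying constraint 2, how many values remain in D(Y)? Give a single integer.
Constraint 1 (U < Y) on D(U)={1,2,3,4,5,7} D(Y)={2,4,6}: U {1,2,3,4,5,7}->{1,2,3,4,5}
Constraint 2 (Y < V) on D(Y)={2,4,6} D(V)={4,5,6}: Y {2,4,6}->{2,4}
So after constraint 2: D(Y)={2,4}, size = 2

Answer: 2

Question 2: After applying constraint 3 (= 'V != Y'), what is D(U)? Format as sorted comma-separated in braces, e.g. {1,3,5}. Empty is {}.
Constraint 1 (U < Y) on D(U)={1,2,3,4,5,7} D(Y)={2,4,6}: U {1,2,3,4,5,7}->{1,2,3,4,5}
Constraint 2 (Y < V) on D(Y)={2,4,6} D(V)={4,5,6}: Y {2,4,6}->{2,4}
Constraint 3 (V != Y) on D(V)={4,5,6} D(Y)={2,4}: no change
So after constraint 3: D(U) = {1,2,3,4,5}

Answer: {1,2,3,4,5}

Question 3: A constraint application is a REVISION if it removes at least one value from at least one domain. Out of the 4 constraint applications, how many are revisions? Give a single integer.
Answer: 3

Derivation:
Constraint 1 (U < Y) on D(U)={1,2,3,4,5,7} D(Y)={2,4,6}: U {1,2,3,4,5,7}->{1,2,3,4,5} => REVISION
Constraint 2 (Y < V) on D(Y)={2,4,6} D(V)={4,5,6}: Y {2,4,6}->{2,4} => REVISION
Constraint 3 (V != Y) on D(V)={4,5,6} D(Y)={2,4}: no change => not a revision
Constraint 4 (V + U = Y) on D(V)={4,5,6} D(U)={1,2,3,4,5} D(Y)={2,4}: V {4,5,6}->{}; U {1,2,3,4,5}->{}; Y {2,4}->{} => REVISION
Total revisions = 3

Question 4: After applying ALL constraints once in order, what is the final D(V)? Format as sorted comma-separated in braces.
Answer: {}

Derivation:
Constraint 1 (U < Y) on D(U)={1,2,3,4,5,7} D(Y)={2,4,6}: U {1,2,3,4,5,7}->{1,2,3,4,5}
Constraint 2 (Y < V) on D(Y)={2,4,6} D(V)={4,5,6}: Y {2,4,6}->{2,4}
Constraint 3 (V != Y) on D(V)={4,5,6} D(Y)={2,4}: no change
Constraint 4 (V + U = Y) on D(V)={4,5,6} D(U)={1,2,3,4,5} D(Y)={2,4}: V {4,5,6}->{}; U {1,2,3,4,5}->{}; Y {2,4}->{}
So after all 4 constraints: D(V) = {}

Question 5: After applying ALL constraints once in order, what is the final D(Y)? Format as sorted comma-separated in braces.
Constraint 1 (U < Y) on D(U)={1,2,3,4,5,7} D(Y)={2,4,6}: U {1,2,3,4,5,7}->{1,2,3,4,5}
Constraint 2 (Y < V) on D(Y)={2,4,6} D(V)={4,5,6}: Y {2,4,6}->{2,4}
Constraint 3 (V != Y) on D(V)={4,5,6} D(Y)={2,4}: no change
Constraint 4 (V + U = Y) on D(V)={4,5,6} D(U)={1,2,3,4,5} D(Y)={2,4}: V {4,5,6}->{}; U {1,2,3,4,5}->{}; Y {2,4}->{}
So after all 4 constraints: D(Y) = {}

Answer: {}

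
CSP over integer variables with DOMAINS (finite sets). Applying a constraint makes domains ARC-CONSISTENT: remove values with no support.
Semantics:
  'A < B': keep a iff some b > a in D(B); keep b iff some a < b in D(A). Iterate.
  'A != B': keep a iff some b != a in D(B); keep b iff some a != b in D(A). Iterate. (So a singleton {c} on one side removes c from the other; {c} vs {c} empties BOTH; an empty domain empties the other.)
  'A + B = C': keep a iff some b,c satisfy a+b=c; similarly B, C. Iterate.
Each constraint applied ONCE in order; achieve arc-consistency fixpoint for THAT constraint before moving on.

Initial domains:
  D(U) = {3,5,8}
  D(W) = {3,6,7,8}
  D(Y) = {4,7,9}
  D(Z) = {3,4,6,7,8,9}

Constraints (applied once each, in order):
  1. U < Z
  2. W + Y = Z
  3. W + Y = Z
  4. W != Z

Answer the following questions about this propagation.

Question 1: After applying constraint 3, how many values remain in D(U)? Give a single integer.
Constraint 1 (U < Z) on D(U)={3,5,8} D(Z)={3,4,6,7,8,9}: Z {3,4,6,7,8,9}->{4,6,7,8,9}
Constraint 2 (W + Y = Z) on D(W)={3,6,7,8} D(Y)={4,7,9} D(Z)={4,6,7,8,9}: W {3,6,7,8}->{3}; Y {4,7,9}->{4}; Z {4,6,7,8,9}->{7}
Constraint 3 (W + Y = Z) on D(W)={3} D(Y)={4} D(Z)={7}: no change
So after constraint 3: D(U)={3,5,8}, size = 3

Answer: 3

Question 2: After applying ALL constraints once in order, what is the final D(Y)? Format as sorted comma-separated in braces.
Constraint 1 (U < Z) on D(U)={3,5,8} D(Z)={3,4,6,7,8,9}: Z {3,4,6,7,8,9}->{4,6,7,8,9}
Constraint 2 (W + Y = Z) on D(W)={3,6,7,8} D(Y)={4,7,9} D(Z)={4,6,7,8,9}: W {3,6,7,8}->{3}; Y {4,7,9}->{4}; Z {4,6,7,8,9}->{7}
Constraint 3 (W + Y = Z) on D(W)={3} D(Y)={4} D(Z)={7}: no change
Constraint 4 (W != Z) on D(W)={3} D(Z)={7}: no change
So after all 4 constraints: D(Y) = {4}

Answer: {4}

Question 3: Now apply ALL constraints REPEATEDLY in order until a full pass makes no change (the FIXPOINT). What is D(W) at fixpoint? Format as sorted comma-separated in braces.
Answer: {3}

Derivation:
pass 0 (initial): D(W)={3,6,7,8}
pass 1: W {3,6,7,8}->{3}; Y {4,7,9}->{4}; Z {3,4,6,7,8,9}->{7}
pass 2: U {3,5,8}->{3,5}
pass 3: no change
Fixpoint after 3 passes: D(W) = {3}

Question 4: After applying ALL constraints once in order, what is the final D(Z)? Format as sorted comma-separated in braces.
Answer: {7}

Derivation:
Constraint 1 (U < Z) on D(U)={3,5,8} D(Z)={3,4,6,7,8,9}: Z {3,4,6,7,8,9}->{4,6,7,8,9}
Constraint 2 (W + Y = Z) on D(W)={3,6,7,8} D(Y)={4,7,9} D(Z)={4,6,7,8,9}: W {3,6,7,8}->{3}; Y {4,7,9}->{4}; Z {4,6,7,8,9}->{7}
Constraint 3 (W + Y = Z) on D(W)={3} D(Y)={4} D(Z)={7}: no change
Constraint 4 (W != Z) on D(W)={3} D(Z)={7}: no change
So after all 4 constraints: D(Z) = {7}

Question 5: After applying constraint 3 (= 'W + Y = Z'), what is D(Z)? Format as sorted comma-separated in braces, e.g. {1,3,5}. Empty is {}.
Constraint 1 (U < Z) on D(U)={3,5,8} D(Z)={3,4,6,7,8,9}: Z {3,4,6,7,8,9}->{4,6,7,8,9}
Constraint 2 (W + Y = Z) on D(W)={3,6,7,8} D(Y)={4,7,9} D(Z)={4,6,7,8,9}: W {3,6,7,8}->{3}; Y {4,7,9}->{4}; Z {4,6,7,8,9}->{7}
Constraint 3 (W + Y = Z) on D(W)={3} D(Y)={4} D(Z)={7}: no change
So after constraint 3: D(Z) = {7}

Answer: {7}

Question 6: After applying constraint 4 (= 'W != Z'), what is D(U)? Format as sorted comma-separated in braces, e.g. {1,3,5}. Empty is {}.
Answer: {3,5,8}

Derivation:
Constraint 1 (U < Z) on D(U)={3,5,8} D(Z)={3,4,6,7,8,9}: Z {3,4,6,7,8,9}->{4,6,7,8,9}
Constraint 2 (W + Y = Z) on D(W)={3,6,7,8} D(Y)={4,7,9} D(Z)={4,6,7,8,9}: W {3,6,7,8}->{3}; Y {4,7,9}->{4}; Z {4,6,7,8,9}->{7}
Constraint 3 (W + Y = Z) on D(W)={3} D(Y)={4} D(Z)={7}: no change
Constraint 4 (W != Z) on D(W)={3} D(Z)={7}: no change
So after constraint 4: D(U) = {3,5,8}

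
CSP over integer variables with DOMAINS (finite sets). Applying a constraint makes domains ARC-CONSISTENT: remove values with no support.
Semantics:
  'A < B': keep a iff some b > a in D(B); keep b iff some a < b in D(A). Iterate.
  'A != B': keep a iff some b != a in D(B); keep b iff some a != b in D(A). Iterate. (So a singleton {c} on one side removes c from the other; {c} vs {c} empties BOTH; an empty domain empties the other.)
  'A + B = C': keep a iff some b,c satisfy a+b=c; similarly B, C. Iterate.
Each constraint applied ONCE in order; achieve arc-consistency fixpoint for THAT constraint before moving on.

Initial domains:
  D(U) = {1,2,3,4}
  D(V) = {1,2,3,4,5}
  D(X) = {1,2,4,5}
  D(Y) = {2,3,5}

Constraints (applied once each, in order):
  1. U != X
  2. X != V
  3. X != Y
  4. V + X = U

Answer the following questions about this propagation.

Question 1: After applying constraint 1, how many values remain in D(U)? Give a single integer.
Constraint 1 (U != X) on D(U)={1,2,3,4} D(X)={1,2,4,5}: no change
So after constraint 1: D(U)={1,2,3,4}, size = 4

Answer: 4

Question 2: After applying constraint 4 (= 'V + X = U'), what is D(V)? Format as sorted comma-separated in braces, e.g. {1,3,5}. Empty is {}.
Constraint 1 (U != X) on D(U)={1,2,3,4} D(X)={1,2,4,5}: no change
Constraint 2 (X != V) on D(X)={1,2,4,5} D(V)={1,2,3,4,5}: no change
Constraint 3 (X != Y) on D(X)={1,2,4,5} D(Y)={2,3,5}: no change
Constraint 4 (V + X = U) on D(V)={1,2,3,4,5} D(X)={1,2,4,5} D(U)={1,2,3,4}: V {1,2,3,4,5}->{1,2,3}; X {1,2,4,5}->{1,2}; U {1,2,3,4}->{2,3,4}
So after constraint 4: D(V) = {1,2,3}

Answer: {1,2,3}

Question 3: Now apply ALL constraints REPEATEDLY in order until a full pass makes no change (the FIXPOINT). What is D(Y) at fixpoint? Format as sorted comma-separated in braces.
pass 0 (initial): D(Y)={2,3,5}
pass 1: U {1,2,3,4}->{2,3,4}; V {1,2,3,4,5}->{1,2,3}; X {1,2,4,5}->{1,2}
pass 2: no change
Fixpoint after 2 passes: D(Y) = {2,3,5}

Answer: {2,3,5}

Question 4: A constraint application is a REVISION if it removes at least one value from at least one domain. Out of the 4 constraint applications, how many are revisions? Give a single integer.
Constraint 1 (U != X) on D(U)={1,2,3,4} D(X)={1,2,4,5}: no change => not a revision
Constraint 2 (X != V) on D(X)={1,2,4,5} D(V)={1,2,3,4,5}: no change => not a revision
Constraint 3 (X != Y) on D(X)={1,2,4,5} D(Y)={2,3,5}: no change => not a revision
Constraint 4 (V + X = U) on D(V)={1,2,3,4,5} D(X)={1,2,4,5} D(U)={1,2,3,4}: V {1,2,3,4,5}->{1,2,3}; X {1,2,4,5}->{1,2}; U {1,2,3,4}->{2,3,4} => REVISION
Total revisions = 1

Answer: 1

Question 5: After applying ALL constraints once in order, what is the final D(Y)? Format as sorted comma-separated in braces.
Constraint 1 (U != X) on D(U)={1,2,3,4} D(X)={1,2,4,5}: no change
Constraint 2 (X != V) on D(X)={1,2,4,5} D(V)={1,2,3,4,5}: no change
Constraint 3 (X != Y) on D(X)={1,2,4,5} D(Y)={2,3,5}: no change
Constraint 4 (V + X = U) on D(V)={1,2,3,4,5} D(X)={1,2,4,5} D(U)={1,2,3,4}: V {1,2,3,4,5}->{1,2,3}; X {1,2,4,5}->{1,2}; U {1,2,3,4}->{2,3,4}
So after all 4 constraints: D(Y) = {2,3,5}

Answer: {2,3,5}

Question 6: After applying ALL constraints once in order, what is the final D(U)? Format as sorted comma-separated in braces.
Constraint 1 (U != X) on D(U)={1,2,3,4} D(X)={1,2,4,5}: no change
Constraint 2 (X != V) on D(X)={1,2,4,5} D(V)={1,2,3,4,5}: no change
Constraint 3 (X != Y) on D(X)={1,2,4,5} D(Y)={2,3,5}: no change
Constraint 4 (V + X = U) on D(V)={1,2,3,4,5} D(X)={1,2,4,5} D(U)={1,2,3,4}: V {1,2,3,4,5}->{1,2,3}; X {1,2,4,5}->{1,2}; U {1,2,3,4}->{2,3,4}
So after all 4 constraints: D(U) = {2,3,4}

Answer: {2,3,4}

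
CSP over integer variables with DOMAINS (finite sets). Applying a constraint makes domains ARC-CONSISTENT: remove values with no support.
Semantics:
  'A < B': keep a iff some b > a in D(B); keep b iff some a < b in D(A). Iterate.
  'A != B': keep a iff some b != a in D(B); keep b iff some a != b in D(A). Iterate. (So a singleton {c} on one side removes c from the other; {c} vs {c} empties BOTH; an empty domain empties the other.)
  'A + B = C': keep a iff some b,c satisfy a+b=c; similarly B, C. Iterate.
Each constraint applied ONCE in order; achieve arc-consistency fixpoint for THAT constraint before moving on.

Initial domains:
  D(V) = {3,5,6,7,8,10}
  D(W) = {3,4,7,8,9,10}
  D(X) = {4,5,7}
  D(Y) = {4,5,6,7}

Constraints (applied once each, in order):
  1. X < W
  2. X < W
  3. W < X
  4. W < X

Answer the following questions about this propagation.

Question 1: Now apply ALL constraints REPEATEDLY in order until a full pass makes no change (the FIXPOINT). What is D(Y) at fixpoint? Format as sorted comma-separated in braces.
Answer: {4,5,6,7}

Derivation:
pass 0 (initial): D(Y)={4,5,6,7}
pass 1: W {3,4,7,8,9,10}->{}; X {4,5,7}->{}
pass 2: no change
Fixpoint after 2 passes: D(Y) = {4,5,6,7}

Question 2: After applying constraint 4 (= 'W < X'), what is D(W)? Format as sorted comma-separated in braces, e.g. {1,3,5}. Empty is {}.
Answer: {}

Derivation:
Constraint 1 (X < W) on D(X)={4,5,7} D(W)={3,4,7,8,9,10}: W {3,4,7,8,9,10}->{7,8,9,10}
Constraint 2 (X < W) on D(X)={4,5,7} D(W)={7,8,9,10}: no change
Constraint 3 (W < X) on D(W)={7,8,9,10} D(X)={4,5,7}: W {7,8,9,10}->{}; X {4,5,7}->{}
Constraint 4 (W < X) on D(W)={} D(X)={}: no change
So after constraint 4: D(W) = {}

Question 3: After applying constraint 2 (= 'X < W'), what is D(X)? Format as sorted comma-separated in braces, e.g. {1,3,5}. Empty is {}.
Answer: {4,5,7}

Derivation:
Constraint 1 (X < W) on D(X)={4,5,7} D(W)={3,4,7,8,9,10}: W {3,4,7,8,9,10}->{7,8,9,10}
Constraint 2 (X < W) on D(X)={4,5,7} D(W)={7,8,9,10}: no change
So after constraint 2: D(X) = {4,5,7}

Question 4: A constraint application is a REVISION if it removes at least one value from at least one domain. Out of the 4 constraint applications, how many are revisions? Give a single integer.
Constraint 1 (X < W) on D(X)={4,5,7} D(W)={3,4,7,8,9,10}: W {3,4,7,8,9,10}->{7,8,9,10} => REVISION
Constraint 2 (X < W) on D(X)={4,5,7} D(W)={7,8,9,10}: no change => not a revision
Constraint 3 (W < X) on D(W)={7,8,9,10} D(X)={4,5,7}: W {7,8,9,10}->{}; X {4,5,7}->{} => REVISION
Constraint 4 (W < X) on D(W)={} D(X)={}: no change => not a revision
Total revisions = 2

Answer: 2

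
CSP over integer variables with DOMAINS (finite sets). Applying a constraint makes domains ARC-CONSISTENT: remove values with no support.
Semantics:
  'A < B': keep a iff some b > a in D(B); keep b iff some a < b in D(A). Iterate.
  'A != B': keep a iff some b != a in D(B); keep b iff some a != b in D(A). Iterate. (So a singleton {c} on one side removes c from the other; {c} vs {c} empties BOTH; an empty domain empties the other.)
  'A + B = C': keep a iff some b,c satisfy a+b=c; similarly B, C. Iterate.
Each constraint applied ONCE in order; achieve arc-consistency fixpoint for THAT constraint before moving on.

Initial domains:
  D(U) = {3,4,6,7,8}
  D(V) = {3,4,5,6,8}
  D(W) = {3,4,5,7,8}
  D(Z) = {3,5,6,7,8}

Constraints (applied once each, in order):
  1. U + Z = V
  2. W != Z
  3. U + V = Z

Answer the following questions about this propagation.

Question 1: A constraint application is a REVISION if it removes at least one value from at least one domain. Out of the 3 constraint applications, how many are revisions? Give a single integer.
Answer: 2

Derivation:
Constraint 1 (U + Z = V) on D(U)={3,4,6,7,8} D(Z)={3,5,6,7,8} D(V)={3,4,5,6,8}: U {3,4,6,7,8}->{3}; Z {3,5,6,7,8}->{3,5}; V {3,4,5,6,8}->{6,8} => REVISION
Constraint 2 (W != Z) on D(W)={3,4,5,7,8} D(Z)={3,5}: no change => not a revision
Constraint 3 (U + V = Z) on D(U)={3} D(V)={6,8} D(Z)={3,5}: U {3}->{}; V {6,8}->{}; Z {3,5}->{} => REVISION
Total revisions = 2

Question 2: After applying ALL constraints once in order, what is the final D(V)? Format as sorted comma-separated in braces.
Constraint 1 (U + Z = V) on D(U)={3,4,6,7,8} D(Z)={3,5,6,7,8} D(V)={3,4,5,6,8}: U {3,4,6,7,8}->{3}; Z {3,5,6,7,8}->{3,5}; V {3,4,5,6,8}->{6,8}
Constraint 2 (W != Z) on D(W)={3,4,5,7,8} D(Z)={3,5}: no change
Constraint 3 (U + V = Z) on D(U)={3} D(V)={6,8} D(Z)={3,5}: U {3}->{}; V {6,8}->{}; Z {3,5}->{}
So after all 3 constraints: D(V) = {}

Answer: {}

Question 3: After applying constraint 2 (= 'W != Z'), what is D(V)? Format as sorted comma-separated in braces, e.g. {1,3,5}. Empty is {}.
Constraint 1 (U + Z = V) on D(U)={3,4,6,7,8} D(Z)={3,5,6,7,8} D(V)={3,4,5,6,8}: U {3,4,6,7,8}->{3}; Z {3,5,6,7,8}->{3,5}; V {3,4,5,6,8}->{6,8}
Constraint 2 (W != Z) on D(W)={3,4,5,7,8} D(Z)={3,5}: no change
So after constraint 2: D(V) = {6,8}

Answer: {6,8}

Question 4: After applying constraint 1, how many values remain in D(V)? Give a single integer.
Answer: 2

Derivation:
Constraint 1 (U + Z = V) on D(U)={3,4,6,7,8} D(Z)={3,5,6,7,8} D(V)={3,4,5,6,8}: U {3,4,6,7,8}->{3}; Z {3,5,6,7,8}->{3,5}; V {3,4,5,6,8}->{6,8}
So after constraint 1: D(V)={6,8}, size = 2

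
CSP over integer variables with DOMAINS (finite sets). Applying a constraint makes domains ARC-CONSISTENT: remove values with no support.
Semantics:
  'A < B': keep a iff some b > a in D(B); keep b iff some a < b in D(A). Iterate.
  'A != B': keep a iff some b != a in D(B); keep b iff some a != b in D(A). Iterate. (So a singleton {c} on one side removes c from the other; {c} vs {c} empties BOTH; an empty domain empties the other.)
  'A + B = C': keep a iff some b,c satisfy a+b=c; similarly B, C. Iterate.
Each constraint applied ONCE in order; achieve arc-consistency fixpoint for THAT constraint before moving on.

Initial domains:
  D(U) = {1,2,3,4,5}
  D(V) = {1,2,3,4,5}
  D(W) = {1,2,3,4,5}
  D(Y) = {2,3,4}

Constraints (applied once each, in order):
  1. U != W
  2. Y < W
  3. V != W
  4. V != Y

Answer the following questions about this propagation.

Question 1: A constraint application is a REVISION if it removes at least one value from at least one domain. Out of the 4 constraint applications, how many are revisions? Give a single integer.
Answer: 1

Derivation:
Constraint 1 (U != W) on D(U)={1,2,3,4,5} D(W)={1,2,3,4,5}: no change => not a revision
Constraint 2 (Y < W) on D(Y)={2,3,4} D(W)={1,2,3,4,5}: W {1,2,3,4,5}->{3,4,5} => REVISION
Constraint 3 (V != W) on D(V)={1,2,3,4,5} D(W)={3,4,5}: no change => not a revision
Constraint 4 (V != Y) on D(V)={1,2,3,4,5} D(Y)={2,3,4}: no change => not a revision
Total revisions = 1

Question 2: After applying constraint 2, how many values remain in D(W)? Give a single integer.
Answer: 3

Derivation:
Constraint 1 (U != W) on D(U)={1,2,3,4,5} D(W)={1,2,3,4,5}: no change
Constraint 2 (Y < W) on D(Y)={2,3,4} D(W)={1,2,3,4,5}: W {1,2,3,4,5}->{3,4,5}
So after constraint 2: D(W)={3,4,5}, size = 3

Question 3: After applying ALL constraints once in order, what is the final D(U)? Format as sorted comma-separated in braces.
Answer: {1,2,3,4,5}

Derivation:
Constraint 1 (U != W) on D(U)={1,2,3,4,5} D(W)={1,2,3,4,5}: no change
Constraint 2 (Y < W) on D(Y)={2,3,4} D(W)={1,2,3,4,5}: W {1,2,3,4,5}->{3,4,5}
Constraint 3 (V != W) on D(V)={1,2,3,4,5} D(W)={3,4,5}: no change
Constraint 4 (V != Y) on D(V)={1,2,3,4,5} D(Y)={2,3,4}: no change
So after all 4 constraints: D(U) = {1,2,3,4,5}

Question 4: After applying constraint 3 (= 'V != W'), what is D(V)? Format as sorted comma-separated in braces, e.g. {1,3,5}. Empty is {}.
Answer: {1,2,3,4,5}

Derivation:
Constraint 1 (U != W) on D(U)={1,2,3,4,5} D(W)={1,2,3,4,5}: no change
Constraint 2 (Y < W) on D(Y)={2,3,4} D(W)={1,2,3,4,5}: W {1,2,3,4,5}->{3,4,5}
Constraint 3 (V != W) on D(V)={1,2,3,4,5} D(W)={3,4,5}: no change
So after constraint 3: D(V) = {1,2,3,4,5}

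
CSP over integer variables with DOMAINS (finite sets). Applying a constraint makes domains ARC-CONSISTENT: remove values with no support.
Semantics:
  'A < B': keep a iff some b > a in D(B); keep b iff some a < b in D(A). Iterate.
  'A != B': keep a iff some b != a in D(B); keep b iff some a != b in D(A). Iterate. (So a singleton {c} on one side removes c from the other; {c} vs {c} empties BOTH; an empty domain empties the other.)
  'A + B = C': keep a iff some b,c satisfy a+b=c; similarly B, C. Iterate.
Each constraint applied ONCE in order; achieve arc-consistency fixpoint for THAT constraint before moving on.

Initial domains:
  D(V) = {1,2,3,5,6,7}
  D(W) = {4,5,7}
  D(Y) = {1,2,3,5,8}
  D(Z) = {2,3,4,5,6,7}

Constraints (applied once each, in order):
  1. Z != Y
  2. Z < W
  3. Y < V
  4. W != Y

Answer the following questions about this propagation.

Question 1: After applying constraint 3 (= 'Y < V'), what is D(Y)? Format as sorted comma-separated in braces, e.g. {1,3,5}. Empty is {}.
Answer: {1,2,3,5}

Derivation:
Constraint 1 (Z != Y) on D(Z)={2,3,4,5,6,7} D(Y)={1,2,3,5,8}: no change
Constraint 2 (Z < W) on D(Z)={2,3,4,5,6,7} D(W)={4,5,7}: Z {2,3,4,5,6,7}->{2,3,4,5,6}
Constraint 3 (Y < V) on D(Y)={1,2,3,5,8} D(V)={1,2,3,5,6,7}: Y {1,2,3,5,8}->{1,2,3,5}; V {1,2,3,5,6,7}->{2,3,5,6,7}
So after constraint 3: D(Y) = {1,2,3,5}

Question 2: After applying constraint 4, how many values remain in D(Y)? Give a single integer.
Constraint 1 (Z != Y) on D(Z)={2,3,4,5,6,7} D(Y)={1,2,3,5,8}: no change
Constraint 2 (Z < W) on D(Z)={2,3,4,5,6,7} D(W)={4,5,7}: Z {2,3,4,5,6,7}->{2,3,4,5,6}
Constraint 3 (Y < V) on D(Y)={1,2,3,5,8} D(V)={1,2,3,5,6,7}: Y {1,2,3,5,8}->{1,2,3,5}; V {1,2,3,5,6,7}->{2,3,5,6,7}
Constraint 4 (W != Y) on D(W)={4,5,7} D(Y)={1,2,3,5}: no change
So after constraint 4: D(Y)={1,2,3,5}, size = 4

Answer: 4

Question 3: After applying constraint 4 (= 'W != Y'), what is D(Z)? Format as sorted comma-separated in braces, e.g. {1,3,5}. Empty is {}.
Constraint 1 (Z != Y) on D(Z)={2,3,4,5,6,7} D(Y)={1,2,3,5,8}: no change
Constraint 2 (Z < W) on D(Z)={2,3,4,5,6,7} D(W)={4,5,7}: Z {2,3,4,5,6,7}->{2,3,4,5,6}
Constraint 3 (Y < V) on D(Y)={1,2,3,5,8} D(V)={1,2,3,5,6,7}: Y {1,2,3,5,8}->{1,2,3,5}; V {1,2,3,5,6,7}->{2,3,5,6,7}
Constraint 4 (W != Y) on D(W)={4,5,7} D(Y)={1,2,3,5}: no change
So after constraint 4: D(Z) = {2,3,4,5,6}

Answer: {2,3,4,5,6}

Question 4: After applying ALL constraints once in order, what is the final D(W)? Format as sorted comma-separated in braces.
Constraint 1 (Z != Y) on D(Z)={2,3,4,5,6,7} D(Y)={1,2,3,5,8}: no change
Constraint 2 (Z < W) on D(Z)={2,3,4,5,6,7} D(W)={4,5,7}: Z {2,3,4,5,6,7}->{2,3,4,5,6}
Constraint 3 (Y < V) on D(Y)={1,2,3,5,8} D(V)={1,2,3,5,6,7}: Y {1,2,3,5,8}->{1,2,3,5}; V {1,2,3,5,6,7}->{2,3,5,6,7}
Constraint 4 (W != Y) on D(W)={4,5,7} D(Y)={1,2,3,5}: no change
So after all 4 constraints: D(W) = {4,5,7}

Answer: {4,5,7}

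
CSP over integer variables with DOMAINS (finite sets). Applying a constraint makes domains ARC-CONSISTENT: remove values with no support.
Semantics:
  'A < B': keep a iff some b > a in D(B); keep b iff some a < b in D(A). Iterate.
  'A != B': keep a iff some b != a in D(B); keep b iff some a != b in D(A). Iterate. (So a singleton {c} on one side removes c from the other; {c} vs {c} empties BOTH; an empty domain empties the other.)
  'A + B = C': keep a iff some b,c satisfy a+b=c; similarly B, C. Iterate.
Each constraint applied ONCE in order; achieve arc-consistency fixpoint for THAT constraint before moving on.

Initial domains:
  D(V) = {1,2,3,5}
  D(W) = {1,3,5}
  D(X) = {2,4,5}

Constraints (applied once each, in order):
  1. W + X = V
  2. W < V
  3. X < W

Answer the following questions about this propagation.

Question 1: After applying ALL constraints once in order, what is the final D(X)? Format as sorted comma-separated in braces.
Constraint 1 (W + X = V) on D(W)={1,3,5} D(X)={2,4,5} D(V)={1,2,3,5}: W {1,3,5}->{1,3}; X {2,4,5}->{2,4}; V {1,2,3,5}->{3,5}
Constraint 2 (W < V) on D(W)={1,3} D(V)={3,5}: no change
Constraint 3 (X < W) on D(X)={2,4} D(W)={1,3}: X {2,4}->{2}; W {1,3}->{3}
So after all 3 constraints: D(X) = {2}

Answer: {2}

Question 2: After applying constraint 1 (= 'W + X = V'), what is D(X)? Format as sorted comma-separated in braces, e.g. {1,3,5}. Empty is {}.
Constraint 1 (W + X = V) on D(W)={1,3,5} D(X)={2,4,5} D(V)={1,2,3,5}: W {1,3,5}->{1,3}; X {2,4,5}->{2,4}; V {1,2,3,5}->{3,5}
So after constraint 1: D(X) = {2,4}

Answer: {2,4}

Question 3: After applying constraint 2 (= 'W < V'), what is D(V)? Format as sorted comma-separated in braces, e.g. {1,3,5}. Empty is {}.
Answer: {3,5}

Derivation:
Constraint 1 (W + X = V) on D(W)={1,3,5} D(X)={2,4,5} D(V)={1,2,3,5}: W {1,3,5}->{1,3}; X {2,4,5}->{2,4}; V {1,2,3,5}->{3,5}
Constraint 2 (W < V) on D(W)={1,3} D(V)={3,5}: no change
So after constraint 2: D(V) = {3,5}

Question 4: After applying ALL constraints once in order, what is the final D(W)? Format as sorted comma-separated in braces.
Constraint 1 (W + X = V) on D(W)={1,3,5} D(X)={2,4,5} D(V)={1,2,3,5}: W {1,3,5}->{1,3}; X {2,4,5}->{2,4}; V {1,2,3,5}->{3,5}
Constraint 2 (W < V) on D(W)={1,3} D(V)={3,5}: no change
Constraint 3 (X < W) on D(X)={2,4} D(W)={1,3}: X {2,4}->{2}; W {1,3}->{3}
So after all 3 constraints: D(W) = {3}

Answer: {3}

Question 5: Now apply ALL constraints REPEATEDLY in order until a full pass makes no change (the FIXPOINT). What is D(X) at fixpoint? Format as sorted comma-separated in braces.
Answer: {2}

Derivation:
pass 0 (initial): D(X)={2,4,5}
pass 1: V {1,2,3,5}->{3,5}; W {1,3,5}->{3}; X {2,4,5}->{2}
pass 2: V {3,5}->{5}
pass 3: no change
Fixpoint after 3 passes: D(X) = {2}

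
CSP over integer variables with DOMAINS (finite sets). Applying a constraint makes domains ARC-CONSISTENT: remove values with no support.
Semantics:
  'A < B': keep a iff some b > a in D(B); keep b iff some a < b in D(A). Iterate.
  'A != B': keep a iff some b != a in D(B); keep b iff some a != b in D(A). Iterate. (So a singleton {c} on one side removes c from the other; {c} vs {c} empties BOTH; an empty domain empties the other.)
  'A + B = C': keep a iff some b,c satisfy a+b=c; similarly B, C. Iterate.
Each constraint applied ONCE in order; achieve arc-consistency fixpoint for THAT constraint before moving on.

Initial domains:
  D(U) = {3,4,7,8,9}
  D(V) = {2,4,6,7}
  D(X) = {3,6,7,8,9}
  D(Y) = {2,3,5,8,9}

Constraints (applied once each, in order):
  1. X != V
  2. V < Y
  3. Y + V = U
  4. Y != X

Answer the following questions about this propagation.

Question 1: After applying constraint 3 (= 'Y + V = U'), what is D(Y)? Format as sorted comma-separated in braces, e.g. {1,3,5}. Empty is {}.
Constraint 1 (X != V) on D(X)={3,6,7,8,9} D(V)={2,4,6,7}: no change
Constraint 2 (V < Y) on D(V)={2,4,6,7} D(Y)={2,3,5,8,9}: Y {2,3,5,8,9}->{3,5,8,9}
Constraint 3 (Y + V = U) on D(Y)={3,5,8,9} D(V)={2,4,6,7} D(U)={3,4,7,8,9}: Y {3,5,8,9}->{3,5}; V {2,4,6,7}->{2,4,6}; U {3,4,7,8,9}->{7,9}
So after constraint 3: D(Y) = {3,5}

Answer: {3,5}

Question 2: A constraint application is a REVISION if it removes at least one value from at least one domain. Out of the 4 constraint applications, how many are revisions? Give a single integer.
Constraint 1 (X != V) on D(X)={3,6,7,8,9} D(V)={2,4,6,7}: no change => not a revision
Constraint 2 (V < Y) on D(V)={2,4,6,7} D(Y)={2,3,5,8,9}: Y {2,3,5,8,9}->{3,5,8,9} => REVISION
Constraint 3 (Y + V = U) on D(Y)={3,5,8,9} D(V)={2,4,6,7} D(U)={3,4,7,8,9}: Y {3,5,8,9}->{3,5}; V {2,4,6,7}->{2,4,6}; U {3,4,7,8,9}->{7,9} => REVISION
Constraint 4 (Y != X) on D(Y)={3,5} D(X)={3,6,7,8,9}: no change => not a revision
Total revisions = 2

Answer: 2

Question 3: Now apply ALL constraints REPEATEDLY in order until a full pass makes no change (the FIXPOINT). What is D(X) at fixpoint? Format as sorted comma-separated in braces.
Answer: {3,6,7,8,9}

Derivation:
pass 0 (initial): D(X)={3,6,7,8,9}
pass 1: U {3,4,7,8,9}->{7,9}; V {2,4,6,7}->{2,4,6}; Y {2,3,5,8,9}->{3,5}
pass 2: V {2,4,6}->{2,4}
pass 3: no change
Fixpoint after 3 passes: D(X) = {3,6,7,8,9}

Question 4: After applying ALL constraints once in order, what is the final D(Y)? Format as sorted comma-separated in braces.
Answer: {3,5}

Derivation:
Constraint 1 (X != V) on D(X)={3,6,7,8,9} D(V)={2,4,6,7}: no change
Constraint 2 (V < Y) on D(V)={2,4,6,7} D(Y)={2,3,5,8,9}: Y {2,3,5,8,9}->{3,5,8,9}
Constraint 3 (Y + V = U) on D(Y)={3,5,8,9} D(V)={2,4,6,7} D(U)={3,4,7,8,9}: Y {3,5,8,9}->{3,5}; V {2,4,6,7}->{2,4,6}; U {3,4,7,8,9}->{7,9}
Constraint 4 (Y != X) on D(Y)={3,5} D(X)={3,6,7,8,9}: no change
So after all 4 constraints: D(Y) = {3,5}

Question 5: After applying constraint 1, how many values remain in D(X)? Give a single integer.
Constraint 1 (X != V) on D(X)={3,6,7,8,9} D(V)={2,4,6,7}: no change
So after constraint 1: D(X)={3,6,7,8,9}, size = 5

Answer: 5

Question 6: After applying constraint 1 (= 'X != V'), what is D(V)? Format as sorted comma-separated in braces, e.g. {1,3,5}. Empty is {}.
Answer: {2,4,6,7}

Derivation:
Constraint 1 (X != V) on D(X)={3,6,7,8,9} D(V)={2,4,6,7}: no change
So after constraint 1: D(V) = {2,4,6,7}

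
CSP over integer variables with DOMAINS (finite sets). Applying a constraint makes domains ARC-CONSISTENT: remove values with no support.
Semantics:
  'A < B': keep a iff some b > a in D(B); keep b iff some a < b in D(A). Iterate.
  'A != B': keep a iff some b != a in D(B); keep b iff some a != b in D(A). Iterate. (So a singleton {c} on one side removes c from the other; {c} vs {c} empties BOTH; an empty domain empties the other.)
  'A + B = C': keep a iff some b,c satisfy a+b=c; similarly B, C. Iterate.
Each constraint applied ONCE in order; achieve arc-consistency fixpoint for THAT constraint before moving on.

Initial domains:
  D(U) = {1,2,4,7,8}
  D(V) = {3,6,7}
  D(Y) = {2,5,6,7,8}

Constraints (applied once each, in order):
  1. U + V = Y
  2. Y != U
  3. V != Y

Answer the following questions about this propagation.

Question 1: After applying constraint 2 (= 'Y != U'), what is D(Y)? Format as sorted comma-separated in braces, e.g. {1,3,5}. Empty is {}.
Constraint 1 (U + V = Y) on D(U)={1,2,4,7,8} D(V)={3,6,7} D(Y)={2,5,6,7,8}: U {1,2,4,7,8}->{1,2,4}; Y {2,5,6,7,8}->{5,7,8}
Constraint 2 (Y != U) on D(Y)={5,7,8} D(U)={1,2,4}: no change
So after constraint 2: D(Y) = {5,7,8}

Answer: {5,7,8}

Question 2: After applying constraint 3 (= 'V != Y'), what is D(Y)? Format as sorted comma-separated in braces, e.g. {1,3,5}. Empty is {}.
Answer: {5,7,8}

Derivation:
Constraint 1 (U + V = Y) on D(U)={1,2,4,7,8} D(V)={3,6,7} D(Y)={2,5,6,7,8}: U {1,2,4,7,8}->{1,2,4}; Y {2,5,6,7,8}->{5,7,8}
Constraint 2 (Y != U) on D(Y)={5,7,8} D(U)={1,2,4}: no change
Constraint 3 (V != Y) on D(V)={3,6,7} D(Y)={5,7,8}: no change
So after constraint 3: D(Y) = {5,7,8}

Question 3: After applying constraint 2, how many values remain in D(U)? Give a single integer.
Answer: 3

Derivation:
Constraint 1 (U + V = Y) on D(U)={1,2,4,7,8} D(V)={3,6,7} D(Y)={2,5,6,7,8}: U {1,2,4,7,8}->{1,2,4}; Y {2,5,6,7,8}->{5,7,8}
Constraint 2 (Y != U) on D(Y)={5,7,8} D(U)={1,2,4}: no change
So after constraint 2: D(U)={1,2,4}, size = 3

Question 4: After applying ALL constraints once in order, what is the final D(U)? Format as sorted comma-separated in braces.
Answer: {1,2,4}

Derivation:
Constraint 1 (U + V = Y) on D(U)={1,2,4,7,8} D(V)={3,6,7} D(Y)={2,5,6,7,8}: U {1,2,4,7,8}->{1,2,4}; Y {2,5,6,7,8}->{5,7,8}
Constraint 2 (Y != U) on D(Y)={5,7,8} D(U)={1,2,4}: no change
Constraint 3 (V != Y) on D(V)={3,6,7} D(Y)={5,7,8}: no change
So after all 3 constraints: D(U) = {1,2,4}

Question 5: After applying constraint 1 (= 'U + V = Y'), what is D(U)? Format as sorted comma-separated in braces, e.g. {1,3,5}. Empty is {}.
Answer: {1,2,4}

Derivation:
Constraint 1 (U + V = Y) on D(U)={1,2,4,7,8} D(V)={3,6,7} D(Y)={2,5,6,7,8}: U {1,2,4,7,8}->{1,2,4}; Y {2,5,6,7,8}->{5,7,8}
So after constraint 1: D(U) = {1,2,4}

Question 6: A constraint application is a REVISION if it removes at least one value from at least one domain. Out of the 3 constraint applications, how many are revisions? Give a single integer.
Answer: 1

Derivation:
Constraint 1 (U + V = Y) on D(U)={1,2,4,7,8} D(V)={3,6,7} D(Y)={2,5,6,7,8}: U {1,2,4,7,8}->{1,2,4}; Y {2,5,6,7,8}->{5,7,8} => REVISION
Constraint 2 (Y != U) on D(Y)={5,7,8} D(U)={1,2,4}: no change => not a revision
Constraint 3 (V != Y) on D(V)={3,6,7} D(Y)={5,7,8}: no change => not a revision
Total revisions = 1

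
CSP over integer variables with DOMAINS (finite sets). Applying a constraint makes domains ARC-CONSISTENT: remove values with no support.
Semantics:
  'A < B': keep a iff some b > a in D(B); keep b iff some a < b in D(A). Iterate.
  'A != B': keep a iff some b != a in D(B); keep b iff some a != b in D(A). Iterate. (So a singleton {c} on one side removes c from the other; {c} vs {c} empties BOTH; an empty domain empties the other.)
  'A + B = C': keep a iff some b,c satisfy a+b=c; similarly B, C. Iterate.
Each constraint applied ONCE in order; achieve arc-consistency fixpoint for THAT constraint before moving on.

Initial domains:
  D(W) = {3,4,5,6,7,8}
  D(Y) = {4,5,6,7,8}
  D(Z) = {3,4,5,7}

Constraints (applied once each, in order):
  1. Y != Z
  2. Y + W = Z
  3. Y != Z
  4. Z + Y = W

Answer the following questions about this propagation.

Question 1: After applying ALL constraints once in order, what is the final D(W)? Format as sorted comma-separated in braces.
Constraint 1 (Y != Z) on D(Y)={4,5,6,7,8} D(Z)={3,4,5,7}: no change
Constraint 2 (Y + W = Z) on D(Y)={4,5,6,7,8} D(W)={3,4,5,6,7,8} D(Z)={3,4,5,7}: Y {4,5,6,7,8}->{4}; W {3,4,5,6,7,8}->{3}; Z {3,4,5,7}->{7}
Constraint 3 (Y != Z) on D(Y)={4} D(Z)={7}: no change
Constraint 4 (Z + Y = W) on D(Z)={7} D(Y)={4} D(W)={3}: Z {7}->{}; Y {4}->{}; W {3}->{}
So after all 4 constraints: D(W) = {}

Answer: {}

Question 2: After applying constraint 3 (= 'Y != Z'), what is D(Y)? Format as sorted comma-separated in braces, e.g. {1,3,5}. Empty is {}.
Constraint 1 (Y != Z) on D(Y)={4,5,6,7,8} D(Z)={3,4,5,7}: no change
Constraint 2 (Y + W = Z) on D(Y)={4,5,6,7,8} D(W)={3,4,5,6,7,8} D(Z)={3,4,5,7}: Y {4,5,6,7,8}->{4}; W {3,4,5,6,7,8}->{3}; Z {3,4,5,7}->{7}
Constraint 3 (Y != Z) on D(Y)={4} D(Z)={7}: no change
So after constraint 3: D(Y) = {4}

Answer: {4}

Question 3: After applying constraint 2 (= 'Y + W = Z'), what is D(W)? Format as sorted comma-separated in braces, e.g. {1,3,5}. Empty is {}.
Answer: {3}

Derivation:
Constraint 1 (Y != Z) on D(Y)={4,5,6,7,8} D(Z)={3,4,5,7}: no change
Constraint 2 (Y + W = Z) on D(Y)={4,5,6,7,8} D(W)={3,4,5,6,7,8} D(Z)={3,4,5,7}: Y {4,5,6,7,8}->{4}; W {3,4,5,6,7,8}->{3}; Z {3,4,5,7}->{7}
So after constraint 2: D(W) = {3}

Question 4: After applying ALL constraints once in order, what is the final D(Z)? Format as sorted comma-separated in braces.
Answer: {}

Derivation:
Constraint 1 (Y != Z) on D(Y)={4,5,6,7,8} D(Z)={3,4,5,7}: no change
Constraint 2 (Y + W = Z) on D(Y)={4,5,6,7,8} D(W)={3,4,5,6,7,8} D(Z)={3,4,5,7}: Y {4,5,6,7,8}->{4}; W {3,4,5,6,7,8}->{3}; Z {3,4,5,7}->{7}
Constraint 3 (Y != Z) on D(Y)={4} D(Z)={7}: no change
Constraint 4 (Z + Y = W) on D(Z)={7} D(Y)={4} D(W)={3}: Z {7}->{}; Y {4}->{}; W {3}->{}
So after all 4 constraints: D(Z) = {}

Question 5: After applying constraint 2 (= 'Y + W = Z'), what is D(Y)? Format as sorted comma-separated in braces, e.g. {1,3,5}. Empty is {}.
Answer: {4}

Derivation:
Constraint 1 (Y != Z) on D(Y)={4,5,6,7,8} D(Z)={3,4,5,7}: no change
Constraint 2 (Y + W = Z) on D(Y)={4,5,6,7,8} D(W)={3,4,5,6,7,8} D(Z)={3,4,5,7}: Y {4,5,6,7,8}->{4}; W {3,4,5,6,7,8}->{3}; Z {3,4,5,7}->{7}
So after constraint 2: D(Y) = {4}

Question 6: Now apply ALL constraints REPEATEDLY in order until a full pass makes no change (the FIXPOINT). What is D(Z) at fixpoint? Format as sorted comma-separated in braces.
pass 0 (initial): D(Z)={3,4,5,7}
pass 1: W {3,4,5,6,7,8}->{}; Y {4,5,6,7,8}->{}; Z {3,4,5,7}->{}
pass 2: no change
Fixpoint after 2 passes: D(Z) = {}

Answer: {}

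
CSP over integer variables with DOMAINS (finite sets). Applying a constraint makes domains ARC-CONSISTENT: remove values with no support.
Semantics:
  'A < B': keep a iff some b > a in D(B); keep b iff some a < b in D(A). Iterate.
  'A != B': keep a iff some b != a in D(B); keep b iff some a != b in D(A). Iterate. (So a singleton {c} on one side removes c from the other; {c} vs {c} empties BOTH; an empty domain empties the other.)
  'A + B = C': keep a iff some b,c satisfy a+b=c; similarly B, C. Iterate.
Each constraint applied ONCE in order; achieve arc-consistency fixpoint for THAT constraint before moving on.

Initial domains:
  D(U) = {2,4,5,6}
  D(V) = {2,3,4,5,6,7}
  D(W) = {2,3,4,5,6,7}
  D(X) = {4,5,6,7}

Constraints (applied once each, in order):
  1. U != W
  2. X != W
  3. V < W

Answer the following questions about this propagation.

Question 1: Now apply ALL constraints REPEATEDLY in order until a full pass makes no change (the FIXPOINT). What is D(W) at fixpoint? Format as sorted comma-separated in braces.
Answer: {3,4,5,6,7}

Derivation:
pass 0 (initial): D(W)={2,3,4,5,6,7}
pass 1: V {2,3,4,5,6,7}->{2,3,4,5,6}; W {2,3,4,5,6,7}->{3,4,5,6,7}
pass 2: no change
Fixpoint after 2 passes: D(W) = {3,4,5,6,7}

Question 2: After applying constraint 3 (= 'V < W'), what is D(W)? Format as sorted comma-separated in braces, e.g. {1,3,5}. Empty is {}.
Constraint 1 (U != W) on D(U)={2,4,5,6} D(W)={2,3,4,5,6,7}: no change
Constraint 2 (X != W) on D(X)={4,5,6,7} D(W)={2,3,4,5,6,7}: no change
Constraint 3 (V < W) on D(V)={2,3,4,5,6,7} D(W)={2,3,4,5,6,7}: V {2,3,4,5,6,7}->{2,3,4,5,6}; W {2,3,4,5,6,7}->{3,4,5,6,7}
So after constraint 3: D(W) = {3,4,5,6,7}

Answer: {3,4,5,6,7}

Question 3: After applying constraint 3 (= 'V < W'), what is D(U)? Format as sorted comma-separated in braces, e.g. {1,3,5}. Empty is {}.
Constraint 1 (U != W) on D(U)={2,4,5,6} D(W)={2,3,4,5,6,7}: no change
Constraint 2 (X != W) on D(X)={4,5,6,7} D(W)={2,3,4,5,6,7}: no change
Constraint 3 (V < W) on D(V)={2,3,4,5,6,7} D(W)={2,3,4,5,6,7}: V {2,3,4,5,6,7}->{2,3,4,5,6}; W {2,3,4,5,6,7}->{3,4,5,6,7}
So after constraint 3: D(U) = {2,4,5,6}

Answer: {2,4,5,6}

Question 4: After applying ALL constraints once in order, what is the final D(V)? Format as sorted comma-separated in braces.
Constraint 1 (U != W) on D(U)={2,4,5,6} D(W)={2,3,4,5,6,7}: no change
Constraint 2 (X != W) on D(X)={4,5,6,7} D(W)={2,3,4,5,6,7}: no change
Constraint 3 (V < W) on D(V)={2,3,4,5,6,7} D(W)={2,3,4,5,6,7}: V {2,3,4,5,6,7}->{2,3,4,5,6}; W {2,3,4,5,6,7}->{3,4,5,6,7}
So after all 3 constraints: D(V) = {2,3,4,5,6}

Answer: {2,3,4,5,6}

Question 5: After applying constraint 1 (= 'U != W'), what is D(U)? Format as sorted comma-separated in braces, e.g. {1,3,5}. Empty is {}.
Constraint 1 (U != W) on D(U)={2,4,5,6} D(W)={2,3,4,5,6,7}: no change
So after constraint 1: D(U) = {2,4,5,6}

Answer: {2,4,5,6}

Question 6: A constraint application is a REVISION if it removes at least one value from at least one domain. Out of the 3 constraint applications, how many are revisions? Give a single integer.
Answer: 1

Derivation:
Constraint 1 (U != W) on D(U)={2,4,5,6} D(W)={2,3,4,5,6,7}: no change => not a revision
Constraint 2 (X != W) on D(X)={4,5,6,7} D(W)={2,3,4,5,6,7}: no change => not a revision
Constraint 3 (V < W) on D(V)={2,3,4,5,6,7} D(W)={2,3,4,5,6,7}: V {2,3,4,5,6,7}->{2,3,4,5,6}; W {2,3,4,5,6,7}->{3,4,5,6,7} => REVISION
Total revisions = 1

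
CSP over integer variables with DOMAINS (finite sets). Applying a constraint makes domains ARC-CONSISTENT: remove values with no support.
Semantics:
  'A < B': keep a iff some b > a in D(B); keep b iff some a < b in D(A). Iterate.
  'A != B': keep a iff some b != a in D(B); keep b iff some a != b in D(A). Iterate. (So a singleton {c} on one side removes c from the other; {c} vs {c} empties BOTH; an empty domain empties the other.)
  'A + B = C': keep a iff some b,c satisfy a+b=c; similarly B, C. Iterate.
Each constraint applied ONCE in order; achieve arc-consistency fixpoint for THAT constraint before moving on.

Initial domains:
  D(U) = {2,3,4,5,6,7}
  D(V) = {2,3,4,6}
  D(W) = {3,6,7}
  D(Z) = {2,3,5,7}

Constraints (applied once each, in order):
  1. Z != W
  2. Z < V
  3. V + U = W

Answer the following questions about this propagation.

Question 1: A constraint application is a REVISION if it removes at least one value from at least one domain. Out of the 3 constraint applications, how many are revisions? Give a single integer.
Constraint 1 (Z != W) on D(Z)={2,3,5,7} D(W)={3,6,7}: no change => not a revision
Constraint 2 (Z < V) on D(Z)={2,3,5,7} D(V)={2,3,4,6}: Z {2,3,5,7}->{2,3,5}; V {2,3,4,6}->{3,4,6} => REVISION
Constraint 3 (V + U = W) on D(V)={3,4,6} D(U)={2,3,4,5,6,7} D(W)={3,6,7}: V {3,4,6}->{3,4}; U {2,3,4,5,6,7}->{2,3,4}; W {3,6,7}->{6,7} => REVISION
Total revisions = 2

Answer: 2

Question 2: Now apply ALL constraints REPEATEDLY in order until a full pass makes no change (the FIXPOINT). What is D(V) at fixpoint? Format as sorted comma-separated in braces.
pass 0 (initial): D(V)={2,3,4,6}
pass 1: U {2,3,4,5,6,7}->{2,3,4}; V {2,3,4,6}->{3,4}; W {3,6,7}->{6,7}; Z {2,3,5,7}->{2,3,5}
pass 2: Z {2,3,5}->{2,3}
pass 3: no change
Fixpoint after 3 passes: D(V) = {3,4}

Answer: {3,4}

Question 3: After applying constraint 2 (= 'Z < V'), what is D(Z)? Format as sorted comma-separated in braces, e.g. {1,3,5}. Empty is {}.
Answer: {2,3,5}

Derivation:
Constraint 1 (Z != W) on D(Z)={2,3,5,7} D(W)={3,6,7}: no change
Constraint 2 (Z < V) on D(Z)={2,3,5,7} D(V)={2,3,4,6}: Z {2,3,5,7}->{2,3,5}; V {2,3,4,6}->{3,4,6}
So after constraint 2: D(Z) = {2,3,5}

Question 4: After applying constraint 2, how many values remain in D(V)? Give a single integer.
Constraint 1 (Z != W) on D(Z)={2,3,5,7} D(W)={3,6,7}: no change
Constraint 2 (Z < V) on D(Z)={2,3,5,7} D(V)={2,3,4,6}: Z {2,3,5,7}->{2,3,5}; V {2,3,4,6}->{3,4,6}
So after constraint 2: D(V)={3,4,6}, size = 3

Answer: 3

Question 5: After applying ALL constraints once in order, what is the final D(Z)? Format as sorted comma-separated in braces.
Answer: {2,3,5}

Derivation:
Constraint 1 (Z != W) on D(Z)={2,3,5,7} D(W)={3,6,7}: no change
Constraint 2 (Z < V) on D(Z)={2,3,5,7} D(V)={2,3,4,6}: Z {2,3,5,7}->{2,3,5}; V {2,3,4,6}->{3,4,6}
Constraint 3 (V + U = W) on D(V)={3,4,6} D(U)={2,3,4,5,6,7} D(W)={3,6,7}: V {3,4,6}->{3,4}; U {2,3,4,5,6,7}->{2,3,4}; W {3,6,7}->{6,7}
So after all 3 constraints: D(Z) = {2,3,5}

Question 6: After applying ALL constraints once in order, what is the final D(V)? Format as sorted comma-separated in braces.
Answer: {3,4}

Derivation:
Constraint 1 (Z != W) on D(Z)={2,3,5,7} D(W)={3,6,7}: no change
Constraint 2 (Z < V) on D(Z)={2,3,5,7} D(V)={2,3,4,6}: Z {2,3,5,7}->{2,3,5}; V {2,3,4,6}->{3,4,6}
Constraint 3 (V + U = W) on D(V)={3,4,6} D(U)={2,3,4,5,6,7} D(W)={3,6,7}: V {3,4,6}->{3,4}; U {2,3,4,5,6,7}->{2,3,4}; W {3,6,7}->{6,7}
So after all 3 constraints: D(V) = {3,4}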